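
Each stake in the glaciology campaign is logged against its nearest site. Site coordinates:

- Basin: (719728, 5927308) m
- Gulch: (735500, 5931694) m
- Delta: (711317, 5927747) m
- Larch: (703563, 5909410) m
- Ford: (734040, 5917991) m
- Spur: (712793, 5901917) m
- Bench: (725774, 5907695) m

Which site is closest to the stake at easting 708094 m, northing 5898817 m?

Squared distances to each site:
Basin: 947087037.000; Gulch: 1831985965.000; Delta: 847332629.000; Larch: 132741610.000; Ford: 1040837192.000; Spur: 31690601.000; Bench: 391401284.000.
Minimum at Spur.

Spur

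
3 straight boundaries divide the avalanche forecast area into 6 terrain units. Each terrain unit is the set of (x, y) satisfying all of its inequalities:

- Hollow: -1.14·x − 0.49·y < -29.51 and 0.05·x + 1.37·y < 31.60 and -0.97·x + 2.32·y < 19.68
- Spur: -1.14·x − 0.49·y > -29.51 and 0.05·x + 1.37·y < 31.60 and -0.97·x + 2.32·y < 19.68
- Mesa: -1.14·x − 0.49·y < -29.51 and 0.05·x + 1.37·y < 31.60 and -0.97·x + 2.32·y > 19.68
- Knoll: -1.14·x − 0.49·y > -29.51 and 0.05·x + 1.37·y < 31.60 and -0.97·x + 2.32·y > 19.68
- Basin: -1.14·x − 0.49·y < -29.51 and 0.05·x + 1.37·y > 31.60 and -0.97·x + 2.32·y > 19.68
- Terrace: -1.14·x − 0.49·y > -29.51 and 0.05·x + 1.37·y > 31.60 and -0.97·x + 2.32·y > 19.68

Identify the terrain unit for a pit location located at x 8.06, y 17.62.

Knoll

-1.14·8.06 − 0.49·17.62 = -17.822, which is > -29.51
0.05·8.06 + 1.37·17.62 = 24.542, which is < 31.60
-0.97·8.06 + 2.32·17.62 = 33.060, which is > 19.68
This sign pattern matches Knoll.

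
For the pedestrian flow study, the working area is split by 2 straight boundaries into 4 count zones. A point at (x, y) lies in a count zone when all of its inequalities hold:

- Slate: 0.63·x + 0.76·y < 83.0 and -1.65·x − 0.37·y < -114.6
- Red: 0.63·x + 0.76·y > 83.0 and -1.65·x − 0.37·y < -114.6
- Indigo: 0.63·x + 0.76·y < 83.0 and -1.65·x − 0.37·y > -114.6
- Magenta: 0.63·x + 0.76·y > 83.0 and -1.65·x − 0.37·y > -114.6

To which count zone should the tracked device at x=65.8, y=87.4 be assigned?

Red

0.63·65.8 + 0.76·87.4 = 107.878, which is > 83.0
-1.65·65.8 − 0.37·87.4 = -140.908, which is < -114.6
This sign pattern matches Red.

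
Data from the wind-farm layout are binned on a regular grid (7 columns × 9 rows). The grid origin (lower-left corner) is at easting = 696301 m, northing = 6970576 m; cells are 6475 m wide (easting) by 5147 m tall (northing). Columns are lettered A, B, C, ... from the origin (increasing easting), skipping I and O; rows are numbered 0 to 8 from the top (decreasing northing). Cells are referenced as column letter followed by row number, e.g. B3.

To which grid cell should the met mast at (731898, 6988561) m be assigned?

F5

Column index: ⌊(731898 − 696301) / 6475⌋ = ⌊5.498⌋ = 5 → column F
Row offset from origin: ⌊(6988561 − 6970576) / 5147⌋ = ⌊3.494⌋ = 3 → row 5 (counted from top)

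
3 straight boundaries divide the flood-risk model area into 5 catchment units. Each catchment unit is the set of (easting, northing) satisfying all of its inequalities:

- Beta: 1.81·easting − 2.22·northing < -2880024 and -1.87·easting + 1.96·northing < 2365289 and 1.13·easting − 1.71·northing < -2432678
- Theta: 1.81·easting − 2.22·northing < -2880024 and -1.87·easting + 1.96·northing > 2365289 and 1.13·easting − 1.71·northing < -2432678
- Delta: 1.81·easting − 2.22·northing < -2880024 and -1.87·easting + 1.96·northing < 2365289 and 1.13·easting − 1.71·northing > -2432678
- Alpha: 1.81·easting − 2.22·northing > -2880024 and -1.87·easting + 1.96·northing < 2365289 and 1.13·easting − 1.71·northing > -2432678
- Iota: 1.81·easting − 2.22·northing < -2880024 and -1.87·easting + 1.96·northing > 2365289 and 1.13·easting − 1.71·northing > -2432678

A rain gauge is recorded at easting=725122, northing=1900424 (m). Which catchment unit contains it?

1.81·725122 − 2.22·1900424 = -2906470.460, which is < -2880024
-1.87·725122 + 1.96·1900424 = 2368852.900, which is > 2365289
1.13·725122 − 1.71·1900424 = -2430337.180, which is > -2432678
This sign pattern matches Iota.

Iota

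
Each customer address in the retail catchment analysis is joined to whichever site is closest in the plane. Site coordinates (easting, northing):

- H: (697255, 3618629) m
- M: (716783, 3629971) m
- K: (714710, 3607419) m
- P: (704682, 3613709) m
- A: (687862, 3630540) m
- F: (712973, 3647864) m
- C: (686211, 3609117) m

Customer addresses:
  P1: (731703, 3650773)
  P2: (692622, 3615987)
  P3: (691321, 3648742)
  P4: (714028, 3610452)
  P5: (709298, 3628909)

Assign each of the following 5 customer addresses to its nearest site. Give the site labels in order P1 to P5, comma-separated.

F, H, A, K, M

P1 → F (d²=359275181.00)
P2 → H (d²=28444853.00)
P3 → A (d²=343277485.00)
P4 → K (d²=9664213.00)
P5 → M (d²=57153069.00)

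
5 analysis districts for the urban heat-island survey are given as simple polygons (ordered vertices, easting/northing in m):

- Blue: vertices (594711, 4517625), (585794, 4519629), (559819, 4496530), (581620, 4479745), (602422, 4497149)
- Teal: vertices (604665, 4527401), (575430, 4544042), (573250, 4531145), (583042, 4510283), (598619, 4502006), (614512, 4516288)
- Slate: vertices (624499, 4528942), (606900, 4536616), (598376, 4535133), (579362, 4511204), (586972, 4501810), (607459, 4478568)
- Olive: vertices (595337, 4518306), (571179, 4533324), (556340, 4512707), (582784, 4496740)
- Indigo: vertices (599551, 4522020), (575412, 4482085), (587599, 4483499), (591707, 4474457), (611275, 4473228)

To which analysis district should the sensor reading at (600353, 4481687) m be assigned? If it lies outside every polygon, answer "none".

Cast a ray rightward from (600353, 4481687). For each polygon, the edges (by vertex number in listed order) whose endpoints lie on opposite sides of northing = 4481687, where each meets that height, and whether that is right or left of the point:
Blue: 3–4 at easting≈579097.7 (left), 4–5 at easting≈583941.2 (left) → 0 crossings.
Teal: no edge straddles that height → 0 crossings.
Slate: 5–6 at easting≈604709.7 (right), 6–1 at easting≈608514.1 (right) → 2 crossings.
Olive: no edge straddles that height → 0 crossings.
Indigo: 3–4 at easting≈588422.2 (left), 5–1 at easting≈609242.4 (right) → 1 crossing.
Only Indigo has an odd count, so the point is inside Indigo.

Indigo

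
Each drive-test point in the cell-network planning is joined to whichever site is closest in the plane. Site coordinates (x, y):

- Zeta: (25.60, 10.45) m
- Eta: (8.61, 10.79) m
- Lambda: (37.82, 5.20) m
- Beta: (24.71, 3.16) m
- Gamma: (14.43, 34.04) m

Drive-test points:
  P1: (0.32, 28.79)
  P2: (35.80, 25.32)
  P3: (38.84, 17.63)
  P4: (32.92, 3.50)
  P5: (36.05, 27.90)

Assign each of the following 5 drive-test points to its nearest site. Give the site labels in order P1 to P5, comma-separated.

Gamma, Zeta, Lambda, Lambda, Zeta

P1 → Gamma (d²=226.65)
P2 → Zeta (d²=325.16)
P3 → Lambda (d²=155.55)
P4 → Lambda (d²=26.90)
P5 → Zeta (d²=413.70)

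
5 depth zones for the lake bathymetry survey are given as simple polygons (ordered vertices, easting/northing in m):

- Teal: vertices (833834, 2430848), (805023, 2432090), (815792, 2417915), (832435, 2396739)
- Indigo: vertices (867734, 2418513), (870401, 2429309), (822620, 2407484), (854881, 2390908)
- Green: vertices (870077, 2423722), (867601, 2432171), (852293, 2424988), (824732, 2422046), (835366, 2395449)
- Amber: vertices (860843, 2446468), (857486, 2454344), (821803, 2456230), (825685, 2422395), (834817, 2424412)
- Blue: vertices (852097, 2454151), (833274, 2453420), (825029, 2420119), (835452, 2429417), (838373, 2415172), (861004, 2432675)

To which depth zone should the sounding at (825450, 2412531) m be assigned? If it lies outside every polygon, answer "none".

Cast a ray rightward from (825450, 2412531). For each polygon, the edges (by vertex number in listed order) whose endpoints lie on opposite sides of northing = 2412531, where each meets that height, and whether that is right or left of the point:
Teal: 3–4 at easting≈820023.5 (left), 4–1 at easting≈833082.7 (right) → 1 crossing.
Indigo: 2–3 at easting≈833669.3 (right), 4–1 at easting≈864948.8 (right) → 2 crossings.
Green: 4–5 at easting≈828536.3 (right), 5–1 at easting≈856337.7 (right) → 2 crossings.
Amber: no edge straddles that height → 0 crossings.
Blue: no edge straddles that height → 0 crossings.
Only Teal has an odd count, so the point is inside Teal.

Teal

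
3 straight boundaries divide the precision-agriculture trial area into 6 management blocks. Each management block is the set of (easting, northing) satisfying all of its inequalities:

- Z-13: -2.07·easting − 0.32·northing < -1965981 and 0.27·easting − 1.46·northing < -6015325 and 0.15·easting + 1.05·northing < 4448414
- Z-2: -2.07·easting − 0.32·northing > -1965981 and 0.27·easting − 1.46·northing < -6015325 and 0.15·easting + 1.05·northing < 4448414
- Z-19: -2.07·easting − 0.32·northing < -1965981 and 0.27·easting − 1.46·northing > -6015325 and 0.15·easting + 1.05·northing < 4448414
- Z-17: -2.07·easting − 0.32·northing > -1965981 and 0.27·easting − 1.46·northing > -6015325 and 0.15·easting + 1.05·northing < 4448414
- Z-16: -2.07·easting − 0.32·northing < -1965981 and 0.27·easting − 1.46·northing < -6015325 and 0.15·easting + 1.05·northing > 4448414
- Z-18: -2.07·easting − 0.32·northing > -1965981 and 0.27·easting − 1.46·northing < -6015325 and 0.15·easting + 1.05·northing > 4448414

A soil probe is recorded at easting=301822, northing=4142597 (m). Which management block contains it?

Z-17

-2.07·301822 − 0.32·4142597 = -1950402.580, which is > -1965981
0.27·301822 − 1.46·4142597 = -5966699.680, which is > -6015325
0.15·301822 + 1.05·4142597 = 4395000.150, which is < 4448414
This sign pattern matches Z-17.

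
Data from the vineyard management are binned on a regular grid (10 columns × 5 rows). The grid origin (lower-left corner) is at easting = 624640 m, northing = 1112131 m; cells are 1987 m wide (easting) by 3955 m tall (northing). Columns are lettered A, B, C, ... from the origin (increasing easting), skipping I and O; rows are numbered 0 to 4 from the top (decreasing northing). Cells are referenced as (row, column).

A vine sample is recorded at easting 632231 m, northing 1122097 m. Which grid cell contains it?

Column index: ⌊(632231 − 624640) / 1987⌋ = ⌊3.820⌋ = 3 → column D
Row offset from origin: ⌊(1122097 − 1112131) / 3955⌋ = ⌊2.520⌋ = 2 → row 2 (counted from top)

(2, D)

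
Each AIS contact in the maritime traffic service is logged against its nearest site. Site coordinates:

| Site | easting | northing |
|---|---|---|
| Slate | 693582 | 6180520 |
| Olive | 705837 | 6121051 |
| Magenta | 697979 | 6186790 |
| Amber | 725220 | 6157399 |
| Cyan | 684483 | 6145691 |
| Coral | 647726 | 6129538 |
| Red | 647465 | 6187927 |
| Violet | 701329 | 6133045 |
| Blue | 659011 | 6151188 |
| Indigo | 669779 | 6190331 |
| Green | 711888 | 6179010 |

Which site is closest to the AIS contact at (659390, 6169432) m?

Squared distances to each site:
Slate: 1292036608.000; Olive: 4498044970.000; Magenta: 1790411085.000; Amber: 4478381989.000; Cyan: 1193293730.000; Coral: 1727580132.000; Red: 484270650.000; Violet: 3082893490.000; Blue: 332987177.000; Indigo: 544699522.000; Green: 2847778088.000.
Minimum at Blue.

Blue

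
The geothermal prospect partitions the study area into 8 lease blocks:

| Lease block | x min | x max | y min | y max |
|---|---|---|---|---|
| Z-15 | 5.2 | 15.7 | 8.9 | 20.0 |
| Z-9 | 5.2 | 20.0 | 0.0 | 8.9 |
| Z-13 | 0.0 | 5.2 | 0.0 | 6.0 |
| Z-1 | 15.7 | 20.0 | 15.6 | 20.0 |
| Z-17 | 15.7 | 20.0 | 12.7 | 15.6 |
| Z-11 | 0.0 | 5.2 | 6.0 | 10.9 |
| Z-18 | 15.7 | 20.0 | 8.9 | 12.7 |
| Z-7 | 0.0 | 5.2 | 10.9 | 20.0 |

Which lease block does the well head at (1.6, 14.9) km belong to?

The point has x = 1.6 and y = 14.9.
Only Z-7 satisfies 0.0 ≤ x ≤ 5.2 and 10.9 ≤ y ≤ 20.0.

Z-7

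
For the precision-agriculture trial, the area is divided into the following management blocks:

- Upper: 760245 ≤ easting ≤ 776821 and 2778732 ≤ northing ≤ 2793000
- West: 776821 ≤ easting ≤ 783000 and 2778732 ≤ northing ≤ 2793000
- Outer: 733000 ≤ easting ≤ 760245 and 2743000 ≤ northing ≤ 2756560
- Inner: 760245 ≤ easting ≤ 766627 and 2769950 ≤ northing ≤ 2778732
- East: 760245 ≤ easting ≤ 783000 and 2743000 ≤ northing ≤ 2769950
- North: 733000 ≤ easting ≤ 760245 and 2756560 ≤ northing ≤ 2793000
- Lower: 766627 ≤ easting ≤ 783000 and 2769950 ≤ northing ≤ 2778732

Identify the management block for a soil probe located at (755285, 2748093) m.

Outer

The point has easting = 755285 and northing = 2748093.
Only Outer satisfies 733000 ≤ easting ≤ 760245 and 2743000 ≤ northing ≤ 2756560.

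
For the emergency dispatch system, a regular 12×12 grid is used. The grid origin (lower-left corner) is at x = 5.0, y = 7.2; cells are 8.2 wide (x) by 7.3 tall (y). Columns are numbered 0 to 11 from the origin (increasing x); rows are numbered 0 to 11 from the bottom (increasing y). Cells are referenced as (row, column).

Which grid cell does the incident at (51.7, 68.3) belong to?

(8, 5)

Column index: ⌊(51.7 − 5.0) / 8.2⌋ = ⌊5.695⌋ = 5
Row offset from origin: ⌊(68.3 − 7.2) / 7.3⌋ = ⌊8.370⌋ = 8 → row 8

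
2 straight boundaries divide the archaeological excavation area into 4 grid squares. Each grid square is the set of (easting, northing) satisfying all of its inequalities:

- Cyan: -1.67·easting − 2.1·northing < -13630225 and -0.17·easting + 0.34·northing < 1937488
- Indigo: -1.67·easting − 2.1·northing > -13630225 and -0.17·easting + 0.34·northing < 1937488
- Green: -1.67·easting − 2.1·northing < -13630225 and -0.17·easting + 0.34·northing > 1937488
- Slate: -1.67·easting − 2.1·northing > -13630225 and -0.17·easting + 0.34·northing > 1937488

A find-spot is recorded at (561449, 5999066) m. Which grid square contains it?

Slate

-1.67·561449 − 2.1·5999066 = -13535658.430, which is > -13630225
-0.17·561449 + 0.34·5999066 = 1944236.110, which is > 1937488
This sign pattern matches Slate.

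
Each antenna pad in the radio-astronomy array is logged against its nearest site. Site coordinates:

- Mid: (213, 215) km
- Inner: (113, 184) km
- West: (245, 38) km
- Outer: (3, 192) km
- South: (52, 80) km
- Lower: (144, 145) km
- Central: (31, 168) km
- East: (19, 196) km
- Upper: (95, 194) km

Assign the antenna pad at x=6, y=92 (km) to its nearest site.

Squared distances to each site:
Mid: 57978.000; Inner: 19913.000; West: 60037.000; Outer: 10009.000; South: 2260.000; Lower: 21853.000; Central: 6401.000; East: 10985.000; Upper: 18325.000.
Minimum at South.

South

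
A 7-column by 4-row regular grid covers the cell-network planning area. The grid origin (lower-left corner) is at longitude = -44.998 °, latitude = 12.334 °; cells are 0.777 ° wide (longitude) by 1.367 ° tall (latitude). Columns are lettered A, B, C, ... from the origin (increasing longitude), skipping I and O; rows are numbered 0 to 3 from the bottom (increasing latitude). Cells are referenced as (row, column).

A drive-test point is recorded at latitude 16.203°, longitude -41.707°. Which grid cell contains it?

Column index: ⌊(-41.707 − -44.998) / 0.777⌋ = ⌊4.236⌋ = 4 → column E
Row offset from origin: ⌊(16.203 − 12.334) / 1.367⌋ = ⌊2.830⌋ = 2 → row 2

(2, E)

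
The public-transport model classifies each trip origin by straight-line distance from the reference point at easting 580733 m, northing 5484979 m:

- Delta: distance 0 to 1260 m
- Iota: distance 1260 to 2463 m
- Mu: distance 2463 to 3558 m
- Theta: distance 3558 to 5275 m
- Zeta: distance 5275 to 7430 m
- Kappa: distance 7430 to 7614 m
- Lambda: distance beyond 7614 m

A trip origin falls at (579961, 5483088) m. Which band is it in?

Iota

Distance = √((579961−580733)² + (5483088−5484979)²) = √(595984.000 + 3575881.000) = 2042.514 m.
1260 ≤ 2042.514 < 2463 → Iota.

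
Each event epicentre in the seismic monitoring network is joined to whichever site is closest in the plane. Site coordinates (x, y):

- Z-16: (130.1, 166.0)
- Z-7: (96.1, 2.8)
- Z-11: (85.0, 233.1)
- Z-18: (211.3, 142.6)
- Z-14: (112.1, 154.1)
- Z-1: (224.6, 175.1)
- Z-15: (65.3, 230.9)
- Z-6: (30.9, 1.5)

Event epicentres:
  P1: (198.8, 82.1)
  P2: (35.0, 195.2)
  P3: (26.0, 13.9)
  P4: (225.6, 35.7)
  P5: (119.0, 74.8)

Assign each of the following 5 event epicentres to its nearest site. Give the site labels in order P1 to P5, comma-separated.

P1 → Z-18 (d²=3816.50)
P2 → Z-15 (d²=2192.58)
P3 → Z-6 (d²=177.77)
P4 → Z-18 (d²=11632.10)
P5 → Z-7 (d²=5708.41)

Z-18, Z-15, Z-6, Z-18, Z-7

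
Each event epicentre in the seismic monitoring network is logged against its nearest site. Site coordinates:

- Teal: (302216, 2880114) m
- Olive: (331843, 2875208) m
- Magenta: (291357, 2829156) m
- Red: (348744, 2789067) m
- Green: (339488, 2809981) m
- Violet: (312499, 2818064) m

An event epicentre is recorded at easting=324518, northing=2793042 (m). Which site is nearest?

Squared distances to each site:
Teal: 8078912388.000; Olive: 6804907181.000; Magenta: 2403872917.000; Red: 602699701.000; Green: 511030621.000; Violet: 770556845.000.
Minimum at Green.

Green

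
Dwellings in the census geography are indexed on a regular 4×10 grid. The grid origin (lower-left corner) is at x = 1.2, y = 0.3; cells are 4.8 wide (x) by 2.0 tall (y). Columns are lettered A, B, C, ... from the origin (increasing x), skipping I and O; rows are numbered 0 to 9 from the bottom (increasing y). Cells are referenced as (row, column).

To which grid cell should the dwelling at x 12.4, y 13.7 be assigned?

Column index: ⌊(12.4 − 1.2) / 4.8⌋ = ⌊2.333⌋ = 2 → column C
Row offset from origin: ⌊(13.7 − 0.3) / 2.0⌋ = ⌊6.700⌋ = 6 → row 6

(6, C)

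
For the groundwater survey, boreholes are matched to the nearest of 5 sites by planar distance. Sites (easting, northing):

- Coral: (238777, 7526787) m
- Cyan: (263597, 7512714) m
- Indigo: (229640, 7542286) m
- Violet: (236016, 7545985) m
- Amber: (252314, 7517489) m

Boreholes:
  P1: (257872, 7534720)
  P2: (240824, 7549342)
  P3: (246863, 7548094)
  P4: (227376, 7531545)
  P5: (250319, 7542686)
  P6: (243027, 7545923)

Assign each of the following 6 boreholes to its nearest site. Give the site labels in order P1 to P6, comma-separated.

P1 → Amber (d²=327798725.00)
P2 → Violet (d²=34386313.00)
P3 → Violet (d²=122105290.00)
P4 → Indigo (d²=120494777.00)
P5 → Violet (d²=215459210.00)
P6 → Violet (d²=49157965.00)

Amber, Violet, Violet, Indigo, Violet, Violet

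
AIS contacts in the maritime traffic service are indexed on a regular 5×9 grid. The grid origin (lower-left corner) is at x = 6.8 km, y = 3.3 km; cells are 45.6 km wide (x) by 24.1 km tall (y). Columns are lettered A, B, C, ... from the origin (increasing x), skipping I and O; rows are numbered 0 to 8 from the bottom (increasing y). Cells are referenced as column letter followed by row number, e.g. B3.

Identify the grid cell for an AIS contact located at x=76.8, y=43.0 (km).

Column index: ⌊(76.8 − 6.8) / 45.6⌋ = ⌊1.535⌋ = 1 → column B
Row offset from origin: ⌊(43.0 − 3.3) / 24.1⌋ = ⌊1.647⌋ = 1 → row 1

B1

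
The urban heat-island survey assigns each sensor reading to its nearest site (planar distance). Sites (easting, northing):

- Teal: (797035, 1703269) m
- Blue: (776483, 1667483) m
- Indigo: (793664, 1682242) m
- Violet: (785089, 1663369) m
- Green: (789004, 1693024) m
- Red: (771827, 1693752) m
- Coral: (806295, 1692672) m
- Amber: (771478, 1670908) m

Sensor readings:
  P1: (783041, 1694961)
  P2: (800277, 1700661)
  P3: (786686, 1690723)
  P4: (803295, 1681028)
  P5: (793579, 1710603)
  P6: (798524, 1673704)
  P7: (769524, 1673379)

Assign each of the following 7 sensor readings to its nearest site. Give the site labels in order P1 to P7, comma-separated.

P1 → Green (d²=39309338.00)
P2 → Teal (d²=17312228.00)
P3 → Green (d²=10667725.00)
P4 → Indigo (d²=94229957.00)
P5 → Teal (d²=65731492.00)
P6 → Indigo (d²=96517044.00)
P7 → Amber (d²=9923957.00)

Green, Teal, Green, Indigo, Teal, Indigo, Amber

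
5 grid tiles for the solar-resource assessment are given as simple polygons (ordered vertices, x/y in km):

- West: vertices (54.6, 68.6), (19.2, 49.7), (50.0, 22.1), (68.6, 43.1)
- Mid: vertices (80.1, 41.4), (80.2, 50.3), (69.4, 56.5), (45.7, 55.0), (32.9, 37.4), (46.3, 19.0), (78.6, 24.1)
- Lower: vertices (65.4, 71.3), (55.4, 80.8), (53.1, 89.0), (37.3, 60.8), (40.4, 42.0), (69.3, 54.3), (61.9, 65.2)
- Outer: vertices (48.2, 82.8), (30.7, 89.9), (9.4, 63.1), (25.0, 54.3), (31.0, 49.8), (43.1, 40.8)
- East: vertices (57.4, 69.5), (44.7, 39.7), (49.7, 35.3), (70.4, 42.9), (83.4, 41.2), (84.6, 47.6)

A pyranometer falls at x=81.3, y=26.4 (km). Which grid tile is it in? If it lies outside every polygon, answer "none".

Cast a ray rightward from (81.3, 26.4). For each polygon, the edges (by vertex number in listed order) whose endpoints lie on opposite sides of y = 26.4, where each meets that height, and whether that is right or left of the point:
West: 2–3 at x≈45.20 (left), 3–4 at x≈53.81 (left) → 0 crossings.
Mid: 5–6 at x≈40.91 (left), 7–1 at x≈78.80 (left) → 0 crossings.
Lower: no edge straddles that height → 0 crossings.
Outer: no edge straddles that height → 0 crossings.
East: no edge straddles that height → 0 crossings.
All counts are even, so the point lies outside every listed polygon.

none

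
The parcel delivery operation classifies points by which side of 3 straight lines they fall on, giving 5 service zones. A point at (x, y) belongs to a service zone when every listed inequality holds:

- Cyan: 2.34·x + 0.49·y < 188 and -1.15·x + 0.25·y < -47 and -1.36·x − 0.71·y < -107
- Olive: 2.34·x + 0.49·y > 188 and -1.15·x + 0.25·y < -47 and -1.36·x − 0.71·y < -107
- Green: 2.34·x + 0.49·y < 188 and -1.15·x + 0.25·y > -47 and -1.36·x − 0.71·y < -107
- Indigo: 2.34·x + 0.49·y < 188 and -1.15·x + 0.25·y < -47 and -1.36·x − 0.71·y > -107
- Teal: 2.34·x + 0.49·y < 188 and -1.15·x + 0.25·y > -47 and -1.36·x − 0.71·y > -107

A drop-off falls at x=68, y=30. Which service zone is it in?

Cyan

2.34·68 + 0.49·30 = 173.820, which is < 188
-1.15·68 + 0.25·30 = -70.700, which is < -47
-1.36·68 − 0.71·30 = -113.780, which is < -107
This sign pattern matches Cyan.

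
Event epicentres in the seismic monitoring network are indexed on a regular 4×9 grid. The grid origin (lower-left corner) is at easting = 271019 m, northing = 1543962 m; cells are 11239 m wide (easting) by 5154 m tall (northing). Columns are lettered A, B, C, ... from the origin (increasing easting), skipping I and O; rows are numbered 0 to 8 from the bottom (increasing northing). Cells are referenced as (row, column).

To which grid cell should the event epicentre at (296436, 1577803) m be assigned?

(6, C)

Column index: ⌊(296436 − 271019) / 11239⌋ = ⌊2.262⌋ = 2 → column C
Row offset from origin: ⌊(1577803 − 1543962) / 5154⌋ = ⌊6.566⌋ = 6 → row 6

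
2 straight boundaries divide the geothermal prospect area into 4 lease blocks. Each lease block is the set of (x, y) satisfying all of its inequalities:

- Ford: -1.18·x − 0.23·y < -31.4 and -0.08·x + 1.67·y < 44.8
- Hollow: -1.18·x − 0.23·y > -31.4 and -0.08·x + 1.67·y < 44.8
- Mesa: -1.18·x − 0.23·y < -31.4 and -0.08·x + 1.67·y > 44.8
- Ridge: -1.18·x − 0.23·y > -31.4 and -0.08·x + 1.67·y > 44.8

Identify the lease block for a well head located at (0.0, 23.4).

Hollow

-1.18·0.0 − 0.23·23.4 = -5.382, which is > -31.4
-0.08·0.0 + 1.67·23.4 = 39.078, which is < 44.8
This sign pattern matches Hollow.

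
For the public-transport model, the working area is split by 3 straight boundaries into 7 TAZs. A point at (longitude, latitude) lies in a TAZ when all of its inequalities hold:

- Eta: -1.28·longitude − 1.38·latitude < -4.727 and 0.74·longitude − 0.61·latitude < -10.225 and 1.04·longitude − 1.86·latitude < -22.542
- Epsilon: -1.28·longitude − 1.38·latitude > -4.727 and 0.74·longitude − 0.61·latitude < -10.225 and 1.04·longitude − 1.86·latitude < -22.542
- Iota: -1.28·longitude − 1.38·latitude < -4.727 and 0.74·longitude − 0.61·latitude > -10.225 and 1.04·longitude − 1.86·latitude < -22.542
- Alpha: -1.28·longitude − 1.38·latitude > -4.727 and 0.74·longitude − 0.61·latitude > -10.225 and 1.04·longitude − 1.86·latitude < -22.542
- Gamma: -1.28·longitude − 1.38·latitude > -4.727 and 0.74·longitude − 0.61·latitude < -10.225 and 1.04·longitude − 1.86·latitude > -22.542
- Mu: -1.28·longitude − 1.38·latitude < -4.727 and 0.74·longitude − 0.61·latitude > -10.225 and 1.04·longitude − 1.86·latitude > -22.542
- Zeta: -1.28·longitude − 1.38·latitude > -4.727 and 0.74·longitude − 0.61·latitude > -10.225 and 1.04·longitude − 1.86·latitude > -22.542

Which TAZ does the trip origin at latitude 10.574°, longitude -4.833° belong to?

-1.28·-4.833 − 1.38·10.574 = -8.406, which is < -4.727
0.74·-4.833 − 0.61·10.574 = -10.027, which is > -10.225
1.04·-4.833 − 1.86·10.574 = -24.694, which is < -22.542
This sign pattern matches Iota.

Iota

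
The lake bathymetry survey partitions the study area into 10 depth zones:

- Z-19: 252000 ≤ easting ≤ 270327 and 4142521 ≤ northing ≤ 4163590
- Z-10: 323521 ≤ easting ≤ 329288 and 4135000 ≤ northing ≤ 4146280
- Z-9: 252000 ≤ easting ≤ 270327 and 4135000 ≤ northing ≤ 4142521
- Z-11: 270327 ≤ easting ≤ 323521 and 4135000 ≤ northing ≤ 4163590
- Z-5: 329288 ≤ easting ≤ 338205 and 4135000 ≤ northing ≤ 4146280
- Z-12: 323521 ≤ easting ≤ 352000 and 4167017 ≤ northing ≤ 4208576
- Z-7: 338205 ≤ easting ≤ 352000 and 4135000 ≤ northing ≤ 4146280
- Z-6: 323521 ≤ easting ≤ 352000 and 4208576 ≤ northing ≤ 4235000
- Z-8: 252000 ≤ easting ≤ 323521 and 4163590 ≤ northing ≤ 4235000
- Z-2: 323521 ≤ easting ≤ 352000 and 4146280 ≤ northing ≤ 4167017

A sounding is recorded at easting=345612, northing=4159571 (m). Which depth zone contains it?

Z-2

The point has easting = 345612 and northing = 4159571.
Only Z-2 satisfies 323521 ≤ easting ≤ 352000 and 4146280 ≤ northing ≤ 4167017.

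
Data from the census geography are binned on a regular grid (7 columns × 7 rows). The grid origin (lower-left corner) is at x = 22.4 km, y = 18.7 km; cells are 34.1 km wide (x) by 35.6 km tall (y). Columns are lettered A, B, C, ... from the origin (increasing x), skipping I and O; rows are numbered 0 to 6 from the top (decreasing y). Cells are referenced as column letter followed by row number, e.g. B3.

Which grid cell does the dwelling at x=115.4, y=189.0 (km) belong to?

C2

Column index: ⌊(115.4 − 22.4) / 34.1⌋ = ⌊2.727⌋ = 2 → column C
Row offset from origin: ⌊(189.0 − 18.7) / 35.6⌋ = ⌊4.784⌋ = 4 → row 2 (counted from top)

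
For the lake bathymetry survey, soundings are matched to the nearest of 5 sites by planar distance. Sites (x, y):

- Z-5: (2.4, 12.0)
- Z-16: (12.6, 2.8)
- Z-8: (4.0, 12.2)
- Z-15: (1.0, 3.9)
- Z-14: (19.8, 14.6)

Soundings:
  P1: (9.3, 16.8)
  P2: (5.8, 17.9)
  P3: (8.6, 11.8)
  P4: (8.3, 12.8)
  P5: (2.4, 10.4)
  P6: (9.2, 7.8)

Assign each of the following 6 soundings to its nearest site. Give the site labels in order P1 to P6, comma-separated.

P1 → Z-8 (d²=49.25)
P2 → Z-8 (d²=35.73)
P3 → Z-8 (d²=21.32)
P4 → Z-8 (d²=18.85)
P5 → Z-5 (d²=2.56)
P6 → Z-16 (d²=36.56)

Z-8, Z-8, Z-8, Z-8, Z-5, Z-16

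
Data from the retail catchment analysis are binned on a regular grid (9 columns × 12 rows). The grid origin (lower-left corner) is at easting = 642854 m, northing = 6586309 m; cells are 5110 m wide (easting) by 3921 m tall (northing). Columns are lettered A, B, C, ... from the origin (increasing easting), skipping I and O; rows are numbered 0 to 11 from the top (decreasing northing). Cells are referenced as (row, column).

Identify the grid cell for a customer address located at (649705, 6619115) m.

Column index: ⌊(649705 − 642854) / 5110⌋ = ⌊1.341⌋ = 1 → column B
Row offset from origin: ⌊(6619115 − 6586309) / 3921⌋ = ⌊8.367⌋ = 8 → row 3 (counted from top)

(3, B)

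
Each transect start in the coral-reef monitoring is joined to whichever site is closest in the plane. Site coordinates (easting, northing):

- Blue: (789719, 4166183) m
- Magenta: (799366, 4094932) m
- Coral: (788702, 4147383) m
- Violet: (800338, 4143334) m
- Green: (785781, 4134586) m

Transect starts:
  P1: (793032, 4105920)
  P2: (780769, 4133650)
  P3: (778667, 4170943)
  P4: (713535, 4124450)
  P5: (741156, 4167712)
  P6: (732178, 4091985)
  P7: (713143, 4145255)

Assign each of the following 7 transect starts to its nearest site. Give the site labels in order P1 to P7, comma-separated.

P1 → Magenta (d²=160855700.00)
P2 → Green (d²=25996240.00)
P3 → Blue (d²=144804304.00)
P4 → Green (d²=5322223012.00)
P5 → Blue (d²=2360702810.00)
P6 → Magenta (d²=4522912153.00)
P7 → Green (d²=5390106605.00)

Magenta, Green, Blue, Green, Blue, Magenta, Green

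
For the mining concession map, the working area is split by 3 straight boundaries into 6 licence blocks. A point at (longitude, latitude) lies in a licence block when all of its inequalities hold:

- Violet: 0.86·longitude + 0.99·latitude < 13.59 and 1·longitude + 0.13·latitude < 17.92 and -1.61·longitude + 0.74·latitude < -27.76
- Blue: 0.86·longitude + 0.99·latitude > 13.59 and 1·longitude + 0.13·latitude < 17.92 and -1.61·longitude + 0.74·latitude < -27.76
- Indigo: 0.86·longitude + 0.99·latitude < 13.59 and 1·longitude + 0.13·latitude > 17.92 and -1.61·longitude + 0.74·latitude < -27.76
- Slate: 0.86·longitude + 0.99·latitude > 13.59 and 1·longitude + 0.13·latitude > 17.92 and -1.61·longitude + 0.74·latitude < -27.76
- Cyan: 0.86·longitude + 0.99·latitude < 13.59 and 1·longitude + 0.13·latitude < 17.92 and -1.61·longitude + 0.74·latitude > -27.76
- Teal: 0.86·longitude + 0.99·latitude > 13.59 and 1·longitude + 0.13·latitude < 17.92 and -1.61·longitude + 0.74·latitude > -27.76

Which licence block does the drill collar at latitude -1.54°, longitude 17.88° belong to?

Blue

0.86·17.88 + 0.99·-1.54 = 13.852, which is > 13.59
1·17.88 + 0.13·-1.54 = 17.680, which is < 17.92
-1.61·17.88 + 0.74·-1.54 = -29.926, which is < -27.76
This sign pattern matches Blue.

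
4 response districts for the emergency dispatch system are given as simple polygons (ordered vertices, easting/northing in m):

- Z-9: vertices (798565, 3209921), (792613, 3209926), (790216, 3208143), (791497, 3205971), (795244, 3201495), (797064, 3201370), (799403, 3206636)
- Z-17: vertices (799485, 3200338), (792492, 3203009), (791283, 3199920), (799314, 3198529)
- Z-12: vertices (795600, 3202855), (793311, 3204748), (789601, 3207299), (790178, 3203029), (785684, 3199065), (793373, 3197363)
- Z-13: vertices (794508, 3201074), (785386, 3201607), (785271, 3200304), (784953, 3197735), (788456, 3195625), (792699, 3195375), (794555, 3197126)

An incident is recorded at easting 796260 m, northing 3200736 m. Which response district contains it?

Cast a ray rightward from (796260, 3200736). For each polygon, the edges (by vertex number in listed order) whose endpoints lie on opposite sides of northing = 3200736, where each meets that height, and whether that is right or left of the point:
Z-9: no edge straddles that height → 0 crossings.
Z-17: 1–2 at easting≈798443.0 (right), 2–3 at easting≈791602.4 (left) → 1 crossing.
Z-12: 4–5 at easting≈787578.4 (left), 6–1 at easting≈794740.7 (left) → 0 crossings.
Z-13: 2–3 at easting≈785309.1 (left), 7–1 at easting≈794512.0 (left) → 0 crossings.
Only Z-17 has an odd count, so the point is inside Z-17.

Z-17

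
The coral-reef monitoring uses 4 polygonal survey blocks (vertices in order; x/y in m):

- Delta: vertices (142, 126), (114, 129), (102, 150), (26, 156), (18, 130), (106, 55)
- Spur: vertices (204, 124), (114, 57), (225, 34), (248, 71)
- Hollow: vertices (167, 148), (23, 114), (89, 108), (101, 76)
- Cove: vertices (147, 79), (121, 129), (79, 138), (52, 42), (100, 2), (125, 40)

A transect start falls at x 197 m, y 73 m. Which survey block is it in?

Spur

Cast a ray rightward from (197, 73). For each polygon, the edges (by vertex number in listed order) whose endpoints lie on opposite sides of y = 73, where each meets that height, and whether that is right or left of the point:
Delta: 5–6 at x≈84.9 (left), 6–1 at x≈115.1 (left) → 0 crossings.
Spur: 1–2 at x≈135.5 (left), 4–1 at x≈246.3 (right) → 1 crossing.
Hollow: no edge straddles that height → 0 crossings.
Cove: 3–4 at x≈60.7 (left), 6–1 at x≈143.6 (left) → 0 crossings.
Only Spur has an odd count, so the point is inside Spur.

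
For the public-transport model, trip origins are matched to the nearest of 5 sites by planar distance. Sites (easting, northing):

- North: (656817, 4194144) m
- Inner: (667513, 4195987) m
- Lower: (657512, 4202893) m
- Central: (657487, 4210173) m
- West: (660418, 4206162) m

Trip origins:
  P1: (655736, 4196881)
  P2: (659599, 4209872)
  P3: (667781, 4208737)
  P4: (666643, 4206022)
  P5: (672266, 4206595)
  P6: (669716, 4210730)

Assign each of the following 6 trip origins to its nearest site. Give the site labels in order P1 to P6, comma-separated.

P1 → North (d²=8659730.00)
P2 → Central (d²=4551145.00)
P3 → West (d²=60844394.00)
P4 → West (d²=38770225.00)
P5 → Inner (d²=135120673.00)
P6 → West (d²=107319428.00)

North, Central, West, West, Inner, West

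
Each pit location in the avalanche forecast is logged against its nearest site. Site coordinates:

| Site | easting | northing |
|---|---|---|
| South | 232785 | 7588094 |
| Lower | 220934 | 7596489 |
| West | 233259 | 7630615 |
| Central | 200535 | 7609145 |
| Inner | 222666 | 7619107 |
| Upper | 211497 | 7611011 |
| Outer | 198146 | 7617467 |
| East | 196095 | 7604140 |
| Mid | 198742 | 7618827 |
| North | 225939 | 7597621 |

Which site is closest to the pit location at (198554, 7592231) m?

East

Squared distances to each site:
South: 1188876130.000; Lower: 518994964.000; West: 2677768481.000; Central: 290007757.000; Inner: 1303707920.000; Upper: 520209649.000; Outer: 637022160.000; East: 147870962.000; Mid: 707382560.000; North: 778990325.000.
Minimum at East.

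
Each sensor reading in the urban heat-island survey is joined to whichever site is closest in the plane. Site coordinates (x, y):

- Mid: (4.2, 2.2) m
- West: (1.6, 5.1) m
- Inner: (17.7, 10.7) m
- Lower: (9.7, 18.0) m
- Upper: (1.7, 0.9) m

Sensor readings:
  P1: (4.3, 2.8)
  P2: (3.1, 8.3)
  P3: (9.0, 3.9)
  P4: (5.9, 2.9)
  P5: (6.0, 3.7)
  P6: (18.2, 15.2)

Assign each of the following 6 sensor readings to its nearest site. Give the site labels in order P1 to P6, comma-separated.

Mid, West, Mid, Mid, Mid, Inner

P1 → Mid (d²=0.37)
P2 → West (d²=12.49)
P3 → Mid (d²=25.93)
P4 → Mid (d²=3.38)
P5 → Mid (d²=5.49)
P6 → Inner (d²=20.50)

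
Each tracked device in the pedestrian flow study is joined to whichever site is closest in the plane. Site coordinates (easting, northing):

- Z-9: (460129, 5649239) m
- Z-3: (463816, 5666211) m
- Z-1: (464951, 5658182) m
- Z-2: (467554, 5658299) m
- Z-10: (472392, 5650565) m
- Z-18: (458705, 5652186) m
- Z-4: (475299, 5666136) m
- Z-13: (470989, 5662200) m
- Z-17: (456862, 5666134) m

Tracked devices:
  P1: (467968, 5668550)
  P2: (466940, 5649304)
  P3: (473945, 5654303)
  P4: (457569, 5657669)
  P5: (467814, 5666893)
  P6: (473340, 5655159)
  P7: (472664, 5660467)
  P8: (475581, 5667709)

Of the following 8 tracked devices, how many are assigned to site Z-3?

2

P1 → Z-3
P2 → Z-10
P3 → Z-10
P4 → Z-18
P5 → Z-3
P6 → Z-10
P7 → Z-13
P8 → Z-4
2 of the 8 go to Z-3.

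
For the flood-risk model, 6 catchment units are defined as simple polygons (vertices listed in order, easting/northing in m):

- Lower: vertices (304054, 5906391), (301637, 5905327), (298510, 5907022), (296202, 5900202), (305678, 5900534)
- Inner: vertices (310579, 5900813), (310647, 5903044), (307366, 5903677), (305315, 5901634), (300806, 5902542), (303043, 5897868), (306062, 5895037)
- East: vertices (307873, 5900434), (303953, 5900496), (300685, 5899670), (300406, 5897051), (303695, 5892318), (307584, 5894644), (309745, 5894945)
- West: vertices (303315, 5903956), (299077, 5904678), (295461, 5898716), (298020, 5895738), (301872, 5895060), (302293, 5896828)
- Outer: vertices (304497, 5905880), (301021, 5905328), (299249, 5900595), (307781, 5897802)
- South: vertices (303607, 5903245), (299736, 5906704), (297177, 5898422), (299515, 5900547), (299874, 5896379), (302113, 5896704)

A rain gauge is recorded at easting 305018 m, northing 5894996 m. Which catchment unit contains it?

East

Cast a ray rightward from (305018, 5894996). For each polygon, the edges (by vertex number in listed order) whose endpoints lie on opposite sides of northing = 5894996, where each meets that height, and whether that is right or left of the point:
Lower: no edge straddles that height → 0 crossings.
Inner: no edge straddles that height → 0 crossings.
East: 4–5 at easting≈301834.0 (left), 7–1 at easting≈309727.6 (right) → 1 crossing.
West: no edge straddles that height → 0 crossings.
Outer: no edge straddles that height → 0 crossings.
South: no edge straddles that height → 0 crossings.
Only East has an odd count, so the point is inside East.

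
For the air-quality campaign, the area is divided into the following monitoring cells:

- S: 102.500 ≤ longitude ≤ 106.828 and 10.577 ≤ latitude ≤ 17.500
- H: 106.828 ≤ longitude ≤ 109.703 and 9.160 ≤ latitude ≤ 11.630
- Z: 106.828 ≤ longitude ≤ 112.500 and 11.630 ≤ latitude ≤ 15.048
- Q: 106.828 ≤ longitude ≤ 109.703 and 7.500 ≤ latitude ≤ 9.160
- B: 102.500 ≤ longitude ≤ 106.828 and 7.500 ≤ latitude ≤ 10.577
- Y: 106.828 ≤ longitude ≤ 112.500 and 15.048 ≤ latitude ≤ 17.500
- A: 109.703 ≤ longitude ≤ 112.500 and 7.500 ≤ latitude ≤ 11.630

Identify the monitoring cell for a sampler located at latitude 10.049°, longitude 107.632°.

H

The point has longitude = 107.632 and latitude = 10.049.
Only H satisfies 106.828 ≤ longitude ≤ 109.703 and 9.160 ≤ latitude ≤ 11.630.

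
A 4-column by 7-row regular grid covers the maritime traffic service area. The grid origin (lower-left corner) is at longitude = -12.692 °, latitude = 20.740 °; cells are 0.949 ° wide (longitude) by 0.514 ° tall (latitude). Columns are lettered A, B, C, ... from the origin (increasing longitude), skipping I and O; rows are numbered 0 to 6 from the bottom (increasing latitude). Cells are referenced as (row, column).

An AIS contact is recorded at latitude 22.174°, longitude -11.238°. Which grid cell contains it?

(2, B)

Column index: ⌊(-11.238 − -12.692) / 0.949⌋ = ⌊1.532⌋ = 1 → column B
Row offset from origin: ⌊(22.174 − 20.740) / 0.514⌋ = ⌊2.790⌋ = 2 → row 2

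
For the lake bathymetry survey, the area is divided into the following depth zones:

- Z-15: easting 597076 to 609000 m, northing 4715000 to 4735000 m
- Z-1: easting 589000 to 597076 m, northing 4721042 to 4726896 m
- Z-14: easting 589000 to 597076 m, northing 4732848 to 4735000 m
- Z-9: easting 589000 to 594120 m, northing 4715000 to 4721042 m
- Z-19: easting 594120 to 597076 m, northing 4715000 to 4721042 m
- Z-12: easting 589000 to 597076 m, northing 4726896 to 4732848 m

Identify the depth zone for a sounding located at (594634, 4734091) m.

Z-14

The point has easting = 594634 and northing = 4734091.
Only Z-14 satisfies 589000 ≤ easting ≤ 597076 and 4732848 ≤ northing ≤ 4735000.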